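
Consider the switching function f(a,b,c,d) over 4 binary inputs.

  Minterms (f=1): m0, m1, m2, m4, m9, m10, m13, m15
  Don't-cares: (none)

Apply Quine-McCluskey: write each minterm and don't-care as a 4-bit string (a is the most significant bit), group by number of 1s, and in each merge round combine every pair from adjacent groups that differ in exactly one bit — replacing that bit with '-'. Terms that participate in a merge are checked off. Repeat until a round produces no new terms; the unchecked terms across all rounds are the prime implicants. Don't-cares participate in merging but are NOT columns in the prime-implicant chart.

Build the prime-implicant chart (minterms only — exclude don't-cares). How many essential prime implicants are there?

3

[col 0] 0000*, 0001*, 0010*, 0100*, 1001*, 1010*, 1101*, 1111*
[col 1] -001, -010, 0-00, 00-0, 000-, 1-01, 11-1
Prime implicants: -001, -010, 0-00, 00-0, 000-, 1-01, 11-1
PI chart (minterm → PIs covering it):
  0 | 0-00,00-0,000-
  1 | -001,000-
  2 | -010,00-0
  4 | 0-00  (sole → essential)
  9 | -001,1-01
  10 | -010  (sole → essential)
  13 | 1-01,11-1
  15 | 11-1  (sole → essential)
Essential prime implicants: -010, 0-00, 11-1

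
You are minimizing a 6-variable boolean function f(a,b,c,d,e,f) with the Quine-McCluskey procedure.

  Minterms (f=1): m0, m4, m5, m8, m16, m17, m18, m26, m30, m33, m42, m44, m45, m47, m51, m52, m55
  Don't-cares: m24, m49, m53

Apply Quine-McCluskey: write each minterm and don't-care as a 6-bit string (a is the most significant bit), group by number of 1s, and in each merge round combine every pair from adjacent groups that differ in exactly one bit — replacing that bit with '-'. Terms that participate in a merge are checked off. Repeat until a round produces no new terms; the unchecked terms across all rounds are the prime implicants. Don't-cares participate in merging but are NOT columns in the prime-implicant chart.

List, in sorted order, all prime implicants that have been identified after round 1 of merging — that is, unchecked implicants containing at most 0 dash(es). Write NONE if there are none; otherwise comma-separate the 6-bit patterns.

size-2^0 implicants → 000000(✓)  000100(✓)  000101(✓)  001000(✓)  010000(✓)  010001(✓)  010010(✓)  011000(✓)  011010(✓)  011110(✓)  100001(✓)  101010  101100(✓)  101101(✓)  101111(✓)  110001(✓)  110011(✓)  110100(✓)  110101(✓)  110111(✓)
size-2^1 implicants → -10001  0-0000(✓)  0-1000(✓)  00-000(✓)  000-00  00010-  01-000(✓)  01-010(✓)  0100-0(✓)  01000-  011-10  0110-0(✓)  1-0001  1011-1  10110-  110-01(✓)  110-11(✓)  1100-1(✓)  1101-1(✓)  11010-
size-2^2 implicants → 0--000  01-0-0  110--1
Unchecked terms (primes): -10001, 0--000, 000-00, 00010-, 01-0-0, 01000-, 011-10, 1-0001, 101010, 1011-1, 10110-, 110--1, 11010-

101010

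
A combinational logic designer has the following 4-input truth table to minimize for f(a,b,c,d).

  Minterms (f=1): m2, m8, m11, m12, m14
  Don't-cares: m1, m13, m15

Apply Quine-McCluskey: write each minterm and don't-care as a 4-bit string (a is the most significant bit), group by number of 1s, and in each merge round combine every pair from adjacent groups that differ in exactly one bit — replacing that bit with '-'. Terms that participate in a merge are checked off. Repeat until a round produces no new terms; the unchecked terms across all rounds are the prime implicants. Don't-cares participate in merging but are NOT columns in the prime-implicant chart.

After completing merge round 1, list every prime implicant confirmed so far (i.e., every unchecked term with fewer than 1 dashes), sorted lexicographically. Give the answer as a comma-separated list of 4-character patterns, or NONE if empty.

0001, 0010

size-2^0 implicants → 0001  0010  1000(✓)  1011(✓)  1100(✓)  1101(✓)  1110(✓)  1111(✓)
size-2^1 implicants → 1-00  1-11  11-0(✓)  11-1(✓)  110-(✓)  111-(✓)
size-2^2 implicants → 11--
Unchecked terms (primes): 0001, 0010, 1-00, 1-11, 11--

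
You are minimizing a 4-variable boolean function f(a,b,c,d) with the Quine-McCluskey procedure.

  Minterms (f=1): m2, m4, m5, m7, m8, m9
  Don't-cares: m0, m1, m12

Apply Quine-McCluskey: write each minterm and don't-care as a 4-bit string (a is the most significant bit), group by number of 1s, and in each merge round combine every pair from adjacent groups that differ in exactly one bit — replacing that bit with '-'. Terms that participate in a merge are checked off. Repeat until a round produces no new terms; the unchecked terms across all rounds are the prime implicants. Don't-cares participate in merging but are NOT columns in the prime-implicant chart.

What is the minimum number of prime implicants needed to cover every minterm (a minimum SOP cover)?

4

size-2^0 implicants → 0000(✓)  0001(✓)  0010(✓)  0100(✓)  0101(✓)  0111(✓)  1000(✓)  1001(✓)  1100(✓)
size-2^1 implicants → -000(✓)  -001(✓)  -100(✓)  0-00(✓)  0-01(✓)  00-0  000-(✓)  01-1  010-(✓)  1-00(✓)  100-(✓)
size-2^2 implicants → --00  -00-  0-0-
Unchecked terms (primes): --00, -00-, 0-0-, 00-0, 01-1
Minterm coverage:
  m2 ⊆ 00-0 [E]
  m4 ⊆ --00,0-0-
  m5 ⊆ 0-0-,01-1
  m7 ⊆ 01-1 [E]
  m8 ⊆ --00,-00-
  m9 ⊆ -00- [E]
E = {-00-, 00-0, 01-1}
Petrick residual → --00
Cover = c'd' + b'c' + a'b'd' + a'bd  |cover|=4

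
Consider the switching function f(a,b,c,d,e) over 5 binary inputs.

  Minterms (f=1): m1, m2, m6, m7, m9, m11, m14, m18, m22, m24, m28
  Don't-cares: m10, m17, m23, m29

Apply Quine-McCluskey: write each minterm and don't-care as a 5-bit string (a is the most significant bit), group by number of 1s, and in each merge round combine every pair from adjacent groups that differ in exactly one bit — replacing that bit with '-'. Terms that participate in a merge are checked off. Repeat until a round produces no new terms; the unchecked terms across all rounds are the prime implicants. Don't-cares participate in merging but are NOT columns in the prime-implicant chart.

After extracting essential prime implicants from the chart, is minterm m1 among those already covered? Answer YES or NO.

size-2^0 implicants → 00001(✓)  00010(✓)  00110(✓)  00111(✓)  01001(✓)  01010(✓)  01011(✓)  01110(✓)  10001(✓)  10010(✓)  10110(✓)  10111(✓)  11000(✓)  11100(✓)  11101(✓)
size-2^1 implicants → -0001  -0010(✓)  -0110(✓)  -0111(✓)  0-001  0-010(✓)  0-110(✓)  00-10(✓)  0011-(✓)  01-10(✓)  010-1  0101-  10-10(✓)  1011-(✓)  11-00  1110-
size-2^2 implicants → -0-10  -011-  0--10
Unchecked terms (primes): -0-10, -0001, -011-, 0--10, 0-001, 010-1, 0101-, 11-00, 1110-
Minterm coverage:
  m1 ⊆ -0001,0-001
  m2 ⊆ -0-10,0--10
  m6 ⊆ -0-10,-011-,0--10
  m7 ⊆ -011- [E]
  m9 ⊆ 0-001,010-1
  m11 ⊆ 010-1,0101-
  m14 ⊆ 0--10 [E]
  m18 ⊆ -0-10 [E]
  m22 ⊆ -0-10,-011-
  m24 ⊆ 11-00 [E]
  m28 ⊆ 11-00,1110-
E = {-0-10, -011-, 0--10, 11-00}

NO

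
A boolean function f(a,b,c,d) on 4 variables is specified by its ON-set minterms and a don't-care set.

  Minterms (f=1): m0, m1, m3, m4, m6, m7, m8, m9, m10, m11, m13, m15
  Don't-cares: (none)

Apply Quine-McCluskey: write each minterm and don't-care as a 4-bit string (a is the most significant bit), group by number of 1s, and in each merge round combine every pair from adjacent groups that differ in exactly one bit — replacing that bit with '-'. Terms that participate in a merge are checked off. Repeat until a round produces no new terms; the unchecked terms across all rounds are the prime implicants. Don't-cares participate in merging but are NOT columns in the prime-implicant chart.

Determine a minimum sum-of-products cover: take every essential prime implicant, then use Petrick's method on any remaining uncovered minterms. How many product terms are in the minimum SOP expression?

5

Round 0: 0000✓ 0001✓ 0011✓ 0100✓ 0110✓ 0111✓ 1000✓ 1001✓ 1010✓ 1011✓ 1101✓ 1111✓
Round 1: -000✓ -001✓ -011✓ -111✓ 0-00 0-11✓ 00-1✓ 000-✓ 01-0 011- 1-01✓ 1-11✓ 10-0✓ 10-1✓ 100-✓ 101-✓ 11-1✓
Round 2: --11 -0-1 -00- 1--1 10--
PIs = {--11, -0-1, -00-, 0-00, 01-0, 011-, 1--1, 10--}
Coverage chart:
  m0: -00-,0-00
  m1: -0-1,-00-
  m3: --11,-0-1
  m4: 0-00,01-0
  m6: 01-0,011-
  m7: --11,011-
  m8: -00-,10--
  m9: -0-1,-00-,1--1,10--
  m10: 10-- ←essential
  m11: --11,-0-1,1--1,10--
  m13: 1--1 ←essential
  m15: --11,1--1
Essential: 1--1, 10--
Petrick residual → --11, -00-, 01-0
Min cover (5 terms): cd + b'c' + a'bd' + ad + ab'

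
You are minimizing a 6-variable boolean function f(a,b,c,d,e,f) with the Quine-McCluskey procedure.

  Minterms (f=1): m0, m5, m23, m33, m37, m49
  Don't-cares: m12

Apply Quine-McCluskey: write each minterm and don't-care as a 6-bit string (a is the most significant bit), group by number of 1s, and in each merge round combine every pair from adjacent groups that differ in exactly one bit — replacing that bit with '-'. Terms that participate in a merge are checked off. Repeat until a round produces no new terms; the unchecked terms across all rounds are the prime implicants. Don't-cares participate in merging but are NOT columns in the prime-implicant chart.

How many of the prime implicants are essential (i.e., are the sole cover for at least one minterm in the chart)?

size-2^0 implicants → 000000  000101(✓)  001100  010111  100001(✓)  100101(✓)  110001(✓)
size-2^1 implicants → -00101  1-0001  100-01
Unchecked terms (primes): -00101, 000000, 001100, 010111, 1-0001, 100-01
Minterm coverage:
  m0 ⊆ 000000 [E]
  m5 ⊆ -00101 [E]
  m23 ⊆ 010111 [E]
  m33 ⊆ 1-0001,100-01
  m37 ⊆ -00101,100-01
  m49 ⊆ 1-0001 [E]
E = {-00101, 000000, 010111, 1-0001}

4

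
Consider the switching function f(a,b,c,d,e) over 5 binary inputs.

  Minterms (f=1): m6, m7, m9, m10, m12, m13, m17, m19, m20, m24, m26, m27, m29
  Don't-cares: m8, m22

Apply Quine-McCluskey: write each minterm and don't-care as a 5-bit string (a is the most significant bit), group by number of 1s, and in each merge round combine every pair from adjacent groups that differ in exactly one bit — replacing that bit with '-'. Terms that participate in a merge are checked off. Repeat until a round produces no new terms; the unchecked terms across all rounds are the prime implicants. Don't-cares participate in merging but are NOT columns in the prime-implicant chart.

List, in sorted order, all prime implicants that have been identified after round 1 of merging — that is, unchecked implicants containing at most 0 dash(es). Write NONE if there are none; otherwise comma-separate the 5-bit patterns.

NONE

Round 0: 00110✓ 00111✓ 01000✓ 01001✓ 01010✓ 01100✓ 01101✓ 10001✓ 10011✓ 10100✓ 10110✓ 11000✓ 11010✓ 11011✓ 11101✓
Round 1: -0110 -1000✓ -1010✓ -1101 0011- 01-00✓ 01-01✓ 010-0✓ 0100-✓ 0110-✓ 1-011 100-1 101-0 110-0✓ 1101-
Round 2: -10-0 01-0-
PIs = {-0110, -10-0, -1101, 0011-, 01-0-, 1-011, 100-1, 101-0, 1101-}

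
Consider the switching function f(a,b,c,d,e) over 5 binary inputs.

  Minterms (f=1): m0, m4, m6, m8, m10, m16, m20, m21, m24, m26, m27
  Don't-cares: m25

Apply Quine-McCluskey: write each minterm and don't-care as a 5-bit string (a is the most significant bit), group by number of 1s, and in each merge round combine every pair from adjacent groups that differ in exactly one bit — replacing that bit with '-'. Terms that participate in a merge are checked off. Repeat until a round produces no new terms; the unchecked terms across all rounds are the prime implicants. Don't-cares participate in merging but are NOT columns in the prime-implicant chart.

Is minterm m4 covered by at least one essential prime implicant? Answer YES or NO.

Round 0: 00000✓ 00100✓ 00110✓ 01000✓ 01010✓ 10000✓ 10100✓ 10101✓ 11000✓ 11001✓ 11010✓ 11011✓
Round 1: -0000✓ -0100✓ -1000✓ -1010✓ 0-000✓ 00-00✓ 001-0 010-0✓ 1-000✓ 10-00✓ 1010- 110-0✓ 110-1✓ 1100-✓ 1101-✓
Round 2: --000 -0-00 -10-0 110--
PIs = {--000, -0-00, -10-0, 001-0, 1010-, 110--}
Coverage chart:
  m0: --000,-0-00
  m4: -0-00,001-0
  m6: 001-0 ←essential
  m8: --000,-10-0
  m10: -10-0 ←essential
  m16: --000,-0-00
  m20: -0-00,1010-
  m21: 1010- ←essential
  m24: --000,-10-0,110--
  m26: -10-0,110--
  m27: 110-- ←essential
Essential: -10-0, 001-0, 1010-, 110--

YES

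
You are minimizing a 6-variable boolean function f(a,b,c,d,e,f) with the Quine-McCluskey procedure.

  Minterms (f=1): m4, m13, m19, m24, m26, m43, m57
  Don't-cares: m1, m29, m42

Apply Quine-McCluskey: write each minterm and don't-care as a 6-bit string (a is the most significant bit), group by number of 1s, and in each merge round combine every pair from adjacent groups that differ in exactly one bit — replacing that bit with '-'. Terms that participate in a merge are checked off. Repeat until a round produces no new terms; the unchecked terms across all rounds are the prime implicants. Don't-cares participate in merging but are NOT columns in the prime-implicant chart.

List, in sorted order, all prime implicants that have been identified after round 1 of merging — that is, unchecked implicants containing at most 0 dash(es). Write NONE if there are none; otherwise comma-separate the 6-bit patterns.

000001, 000100, 010011, 111001

size-2^0 implicants → 000001  000100  001101(✓)  010011  011000(✓)  011010(✓)  011101(✓)  101010(✓)  101011(✓)  111001
size-2^1 implicants → 0-1101  0110-0  10101-
Unchecked terms (primes): 0-1101, 000001, 000100, 010011, 0110-0, 10101-, 111001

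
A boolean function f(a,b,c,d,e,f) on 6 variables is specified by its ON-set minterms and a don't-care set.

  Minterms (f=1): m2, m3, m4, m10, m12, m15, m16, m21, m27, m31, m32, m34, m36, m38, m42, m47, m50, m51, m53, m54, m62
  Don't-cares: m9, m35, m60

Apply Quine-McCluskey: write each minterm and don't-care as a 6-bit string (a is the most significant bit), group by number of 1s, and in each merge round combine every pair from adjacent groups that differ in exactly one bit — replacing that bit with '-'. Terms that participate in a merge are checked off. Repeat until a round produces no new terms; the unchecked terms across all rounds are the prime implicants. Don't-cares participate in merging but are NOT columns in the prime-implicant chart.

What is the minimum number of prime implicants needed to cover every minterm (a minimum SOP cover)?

size-2^0 implicants → 000010(✓)  000011(✓)  000100(✓)  001001  001010(✓)  001100(✓)  001111(✓)  010000  010101(✓)  011011(✓)  011111(✓)  100000(✓)  100010(✓)  100011(✓)  100100(✓)  100110(✓)  101010(✓)  101111(✓)  110010(✓)  110011(✓)  110101(✓)  110110(✓)  111100(✓)  111110(✓)
size-2^1 implicants → -00010(✓)  -00011(✓)  -00100  -01010(✓)  -01111  -10101  0-1111  00-010(✓)  00-100  00001-(✓)  011-11  1-0010(✓)  1-0011(✓)  1-0110(✓)  10-010(✓)  100-00(✓)  100-10(✓)  1000-0(✓)  10001-(✓)  1001-0(✓)  11-110  110-10(✓)  11001-(✓)  1111-0
size-2^2 implicants → -0-010  -0001-  1-0-10  1-001-  100--0
Unchecked terms (primes): -0-010, -0001-, -00100, -01111, -10101, 0-1111, 00-100, 001001, 010000, 011-11, 1-0-10, 1-001-, 100--0, 11-110, 1111-0
Minterm coverage:
  m2 ⊆ -0-010,-0001-
  m3 ⊆ -0001- [E]
  m4 ⊆ -00100,00-100
  m10 ⊆ -0-010 [E]
  m12 ⊆ 00-100 [E]
  m15 ⊆ -01111,0-1111
  m16 ⊆ 010000 [E]
  m21 ⊆ -10101 [E]
  m27 ⊆ 011-11 [E]
  m31 ⊆ 0-1111,011-11
  m32 ⊆ 100--0 [E]
  m34 ⊆ -0-010,-0001-,1-0-10,1-001-,100--0
  m36 ⊆ -00100,100--0
  m38 ⊆ 1-0-10,100--0
  m42 ⊆ -0-010 [E]
  m47 ⊆ -01111 [E]
  m50 ⊆ 1-0-10,1-001-
  m51 ⊆ 1-001- [E]
  m53 ⊆ -10101 [E]
  m54 ⊆ 1-0-10,11-110
  m62 ⊆ 11-110,1111-0
E = {-0-010, -0001-, -01111, -10101, 00-100, 010000, 011-11, 1-001-, 100--0}
Petrick residual → 11-110
Cover = b'd'ef' + b'c'd'e + b'cdef + bc'de'f + a'b'de'f' + a'bc'd'e'f' + a'bcef + ac'd'e + ab'c'f' + abdef'  |cover|=10

10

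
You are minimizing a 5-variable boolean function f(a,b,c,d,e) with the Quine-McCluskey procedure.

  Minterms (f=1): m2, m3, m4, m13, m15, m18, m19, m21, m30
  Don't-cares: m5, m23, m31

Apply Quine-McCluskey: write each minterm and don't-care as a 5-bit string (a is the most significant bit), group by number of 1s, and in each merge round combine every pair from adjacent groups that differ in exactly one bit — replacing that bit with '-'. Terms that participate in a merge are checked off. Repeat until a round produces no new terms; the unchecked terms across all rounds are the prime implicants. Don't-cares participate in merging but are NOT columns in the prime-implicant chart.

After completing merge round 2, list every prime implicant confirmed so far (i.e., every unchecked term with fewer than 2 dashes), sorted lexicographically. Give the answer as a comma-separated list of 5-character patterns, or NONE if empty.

-0101, -1111, 0-101, 0010-, 011-1, 1-111, 10-11, 101-1, 1111-

size-2^0 implicants → 00010(✓)  00011(✓)  00100(✓)  00101(✓)  01101(✓)  01111(✓)  10010(✓)  10011(✓)  10101(✓)  10111(✓)  11110(✓)  11111(✓)
size-2^1 implicants → -0010(✓)  -0011(✓)  -0101  -1111  0-101  0001-(✓)  0010-  011-1  1-111  10-11  1001-(✓)  101-1  1111-
size-2^2 implicants → -001-
Unchecked terms (primes): -001-, -0101, -1111, 0-101, 0010-, 011-1, 1-111, 10-11, 101-1, 1111-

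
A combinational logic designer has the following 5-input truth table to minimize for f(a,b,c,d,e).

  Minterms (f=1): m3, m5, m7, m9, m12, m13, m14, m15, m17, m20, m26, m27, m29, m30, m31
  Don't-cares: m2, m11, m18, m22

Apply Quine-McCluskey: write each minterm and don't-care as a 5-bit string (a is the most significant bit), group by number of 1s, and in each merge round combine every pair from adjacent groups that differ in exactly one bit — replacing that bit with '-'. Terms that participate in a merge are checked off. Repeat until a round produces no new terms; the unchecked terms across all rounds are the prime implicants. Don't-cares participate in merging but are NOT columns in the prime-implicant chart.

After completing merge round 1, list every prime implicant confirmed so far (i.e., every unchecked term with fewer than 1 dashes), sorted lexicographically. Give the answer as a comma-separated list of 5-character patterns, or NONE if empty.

Round 0: 00010✓ 00011✓ 00101✓ 00111✓ 01001✓ 01011✓ 01100✓ 01101✓ 01110✓ 01111✓ 10001 10010✓ 10100✓ 10110✓ 11010✓ 11011✓ 11101✓ 11110✓ 11111✓
Round 1: -0010 -1011✓ -1101✓ -1110✓ -1111✓ 0-011✓ 0-101✓ 0-111✓ 00-11✓ 0001- 001-1✓ 01-01✓ 01-11✓ 010-1✓ 011-0✓ 011-1✓ 0110-✓ 0111-✓ 1-010✓ 1-110✓ 10-10✓ 101-0 11-10✓ 11-11✓ 1101-✓ 111-1✓ 1111-✓
Round 2: -1-11 -11-1 -111- 0--11 0-1-1 01--1 011-- 1--10 11-1-
PIs = {-0010, -1-11, -11-1, -111-, 0--11, 0-1-1, 0001-, 01--1, 011--, 1--10, 10001, 101-0, 11-1-}

10001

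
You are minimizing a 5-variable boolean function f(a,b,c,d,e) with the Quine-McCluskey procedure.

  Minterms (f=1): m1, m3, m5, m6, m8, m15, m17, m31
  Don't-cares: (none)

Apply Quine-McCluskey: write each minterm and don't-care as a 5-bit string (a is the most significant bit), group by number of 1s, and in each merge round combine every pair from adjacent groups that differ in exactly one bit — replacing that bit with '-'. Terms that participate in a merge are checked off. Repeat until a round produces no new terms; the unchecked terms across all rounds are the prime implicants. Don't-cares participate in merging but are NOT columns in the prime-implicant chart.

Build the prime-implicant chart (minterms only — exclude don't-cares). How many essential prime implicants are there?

size-2^0 implicants → 00001(✓)  00011(✓)  00101(✓)  00110  01000  01111(✓)  10001(✓)  11111(✓)
size-2^1 implicants → -0001  -1111  00-01  000-1
Unchecked terms (primes): -0001, -1111, 00-01, 000-1, 00110, 01000
Minterm coverage:
  m1 ⊆ -0001,00-01,000-1
  m3 ⊆ 000-1 [E]
  m5 ⊆ 00-01 [E]
  m6 ⊆ 00110 [E]
  m8 ⊆ 01000 [E]
  m15 ⊆ -1111 [E]
  m17 ⊆ -0001 [E]
  m31 ⊆ -1111 [E]
E = {-0001, -1111, 00-01, 000-1, 00110, 01000}

6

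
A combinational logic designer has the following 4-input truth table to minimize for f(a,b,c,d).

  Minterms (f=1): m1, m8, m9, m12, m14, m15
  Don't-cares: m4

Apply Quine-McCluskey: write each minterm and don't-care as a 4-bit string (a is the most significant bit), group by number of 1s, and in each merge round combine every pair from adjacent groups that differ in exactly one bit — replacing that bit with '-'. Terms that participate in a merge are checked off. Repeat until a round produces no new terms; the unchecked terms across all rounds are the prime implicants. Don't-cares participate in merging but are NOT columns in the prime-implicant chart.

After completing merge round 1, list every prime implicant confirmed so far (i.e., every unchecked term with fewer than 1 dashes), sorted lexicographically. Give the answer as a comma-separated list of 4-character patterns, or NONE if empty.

Round 0: 0001✓ 0100✓ 1000✓ 1001✓ 1100✓ 1110✓ 1111✓
Round 1: -001 -100 1-00 100- 11-0 111-
PIs = {-001, -100, 1-00, 100-, 11-0, 111-}

NONE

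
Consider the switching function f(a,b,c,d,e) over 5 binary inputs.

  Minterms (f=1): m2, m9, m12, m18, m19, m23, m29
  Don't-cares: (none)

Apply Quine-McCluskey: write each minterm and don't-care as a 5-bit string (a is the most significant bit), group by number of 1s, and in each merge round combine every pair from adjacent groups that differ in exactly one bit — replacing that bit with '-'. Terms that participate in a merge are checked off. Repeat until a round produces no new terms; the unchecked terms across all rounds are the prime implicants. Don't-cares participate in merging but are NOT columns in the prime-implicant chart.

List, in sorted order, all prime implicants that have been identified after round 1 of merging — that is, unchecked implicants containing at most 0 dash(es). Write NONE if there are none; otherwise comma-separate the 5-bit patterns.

01001, 01100, 11101

Round 0: 00010✓ 01001 01100 10010✓ 10011✓ 10111✓ 11101
Round 1: -0010 10-11 1001-
PIs = {-0010, 01001, 01100, 10-11, 1001-, 11101}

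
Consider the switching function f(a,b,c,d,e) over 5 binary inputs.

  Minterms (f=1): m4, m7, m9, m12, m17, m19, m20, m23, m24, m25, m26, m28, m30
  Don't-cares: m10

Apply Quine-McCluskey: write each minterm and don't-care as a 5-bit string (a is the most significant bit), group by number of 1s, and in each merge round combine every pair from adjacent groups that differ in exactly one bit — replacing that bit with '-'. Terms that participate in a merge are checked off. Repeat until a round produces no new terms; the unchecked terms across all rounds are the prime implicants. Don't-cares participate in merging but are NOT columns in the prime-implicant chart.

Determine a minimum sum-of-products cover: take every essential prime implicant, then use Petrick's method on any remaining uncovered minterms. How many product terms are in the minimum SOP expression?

5

Round 0: 00100✓ 00111✓ 01001✓ 01010✓ 01100✓ 10001✓ 10011✓ 10100✓ 10111✓ 11000✓ 11001✓ 11010✓ 11100✓ 11110✓
Round 1: -0100✓ -0111 -1001 -1010 -1100✓ 0-100✓ 1-001 1-100✓ 10-11 100-1 11-00✓ 11-10✓ 110-0✓ 1100- 111-0✓
Round 2: --100 11--0
PIs = {--100, -0111, -1001, -1010, 1-001, 10-11, 100-1, 11--0, 1100-}
Coverage chart:
  m4: --100 ←essential
  m7: -0111 ←essential
  m9: -1001 ←essential
  m12: --100 ←essential
  m17: 1-001,100-1
  m19: 10-11,100-1
  m20: --100 ←essential
  m23: -0111,10-11
  m24: 11--0,1100-
  m25: -1001,1-001,1100-
  m26: -1010,11--0
  m28: --100,11--0
  m30: 11--0 ←essential
Essential: --100, -0111, -1001, 11--0
Petrick residual → 100-1
Min cover (5 terms): cd'e' + b'cde + bc'd'e + ab'c'e + abe'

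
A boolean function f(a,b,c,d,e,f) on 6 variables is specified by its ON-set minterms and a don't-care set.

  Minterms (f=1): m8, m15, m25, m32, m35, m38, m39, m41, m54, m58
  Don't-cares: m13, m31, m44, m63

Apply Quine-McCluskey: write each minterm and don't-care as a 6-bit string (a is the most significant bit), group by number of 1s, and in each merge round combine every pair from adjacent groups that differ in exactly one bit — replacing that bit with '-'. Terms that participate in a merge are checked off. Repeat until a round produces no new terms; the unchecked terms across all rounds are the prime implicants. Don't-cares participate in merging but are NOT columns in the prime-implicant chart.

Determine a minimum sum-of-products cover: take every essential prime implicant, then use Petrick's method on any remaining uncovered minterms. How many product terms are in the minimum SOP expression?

8

Round 0: 001000 001101✓ 001111✓ 011001 011111✓ 100000 100011✓ 100110✓ 100111✓ 101001 101100 110110✓ 111010 111111✓
Round 1: -11111 0-1111 0011-1 1-0110 100-11 10011-
PIs = {-11111, 0-1111, 001000, 0011-1, 011001, 1-0110, 100-11, 100000, 10011-, 101001, 101100, 111010}
Coverage chart:
  m8: 001000 ←essential
  m15: 0-1111,0011-1
  m25: 011001 ←essential
  m32: 100000 ←essential
  m35: 100-11 ←essential
  m38: 1-0110,10011-
  m39: 100-11,10011-
  m41: 101001 ←essential
  m54: 1-0110 ←essential
  m58: 111010 ←essential
Essential: 001000, 011001, 1-0110, 100-11, 100000, 101001, 111010
Petrick residual → 0-1111
Min cover (8 terms): a'cdef + a'b'cd'e'f' + a'bcd'e'f + ac'def' + ab'c'ef + ab'c'd'e'f' + ab'cd'e'f + abcd'ef'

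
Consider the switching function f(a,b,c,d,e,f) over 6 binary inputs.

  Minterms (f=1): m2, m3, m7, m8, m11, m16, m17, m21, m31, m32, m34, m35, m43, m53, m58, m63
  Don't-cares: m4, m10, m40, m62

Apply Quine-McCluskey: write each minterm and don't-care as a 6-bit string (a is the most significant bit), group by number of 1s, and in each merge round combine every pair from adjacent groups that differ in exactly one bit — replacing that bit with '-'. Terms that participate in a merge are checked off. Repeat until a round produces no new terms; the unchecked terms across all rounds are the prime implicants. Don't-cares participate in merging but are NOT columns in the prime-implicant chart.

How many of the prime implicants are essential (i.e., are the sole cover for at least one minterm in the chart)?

[col 0] 000010*, 000011*, 000100, 000111*, 001000*, 001010*, 001011*, 010000*, 010001*, 010101*, 011111*, 100000*, 100010*, 100011*, 101000*, 101011*, 110101*, 111010*, 111110*, 111111*
[col 1] -00010*, -00011*, -01000, -01011*, -10101, -11111, 00-010*, 00-011*, 000-11, 00001-*, 0010-0, 00101-*, 010-01, 01000-, 10-000, 10-011*, 1000-0, 10001-*, 111-10, 11111-
[col 2] -0-011, -0001-, 00-01-
Prime implicants: -0-011, -0001-, -01000, -10101, -11111, 00-01-, 000-11, 000100, 0010-0, 010-01, 01000-, 10-000, 1000-0, 111-10, 11111-
PI chart (minterm → PIs covering it):
  2 | -0001-,00-01-
  3 | -0-011,-0001-,00-01-,000-11
  7 | 000-11  (sole → essential)
  8 | -01000,0010-0
  11 | -0-011,00-01-
  16 | 01000-  (sole → essential)
  17 | 010-01,01000-
  21 | -10101,010-01
  31 | -11111  (sole → essential)
  32 | 10-000,1000-0
  34 | -0001-,1000-0
  35 | -0-011,-0001-
  43 | -0-011  (sole → essential)
  53 | -10101  (sole → essential)
  58 | 111-10  (sole → essential)
  63 | -11111,11111-
Essential prime implicants: -0-011, -10101, -11111, 000-11, 01000-, 111-10

6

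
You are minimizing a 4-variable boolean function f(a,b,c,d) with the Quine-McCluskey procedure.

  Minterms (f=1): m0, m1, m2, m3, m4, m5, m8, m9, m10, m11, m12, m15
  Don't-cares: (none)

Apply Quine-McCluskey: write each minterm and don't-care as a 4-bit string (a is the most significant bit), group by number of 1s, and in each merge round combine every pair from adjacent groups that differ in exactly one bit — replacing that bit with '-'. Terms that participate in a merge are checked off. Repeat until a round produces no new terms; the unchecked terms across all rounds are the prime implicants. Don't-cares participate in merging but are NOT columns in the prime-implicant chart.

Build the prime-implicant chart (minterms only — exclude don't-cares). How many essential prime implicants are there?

4

size-2^0 implicants → 0000(✓)  0001(✓)  0010(✓)  0011(✓)  0100(✓)  0101(✓)  1000(✓)  1001(✓)  1010(✓)  1011(✓)  1100(✓)  1111(✓)
size-2^1 implicants → -000(✓)  -001(✓)  -010(✓)  -011(✓)  -100(✓)  0-00(✓)  0-01(✓)  00-0(✓)  00-1(✓)  000-(✓)  001-(✓)  010-(✓)  1-00(✓)  1-11  10-0(✓)  10-1(✓)  100-(✓)  101-(✓)
size-2^2 implicants → --00  -0-0(✓)  -0-1(✓)  -00-(✓)  -01-(✓)  0-0-  00--(✓)  10--(✓)
size-2^3 implicants → -0--
Unchecked terms (primes): --00, -0--, 0-0-, 1-11
Minterm coverage:
  m0 ⊆ --00,-0--,0-0-
  m1 ⊆ -0--,0-0-
  m2 ⊆ -0-- [E]
  m3 ⊆ -0-- [E]
  m4 ⊆ --00,0-0-
  m5 ⊆ 0-0- [E]
  m8 ⊆ --00,-0--
  m9 ⊆ -0-- [E]
  m10 ⊆ -0-- [E]
  m11 ⊆ -0--,1-11
  m12 ⊆ --00 [E]
  m15 ⊆ 1-11 [E]
E = {--00, -0--, 0-0-, 1-11}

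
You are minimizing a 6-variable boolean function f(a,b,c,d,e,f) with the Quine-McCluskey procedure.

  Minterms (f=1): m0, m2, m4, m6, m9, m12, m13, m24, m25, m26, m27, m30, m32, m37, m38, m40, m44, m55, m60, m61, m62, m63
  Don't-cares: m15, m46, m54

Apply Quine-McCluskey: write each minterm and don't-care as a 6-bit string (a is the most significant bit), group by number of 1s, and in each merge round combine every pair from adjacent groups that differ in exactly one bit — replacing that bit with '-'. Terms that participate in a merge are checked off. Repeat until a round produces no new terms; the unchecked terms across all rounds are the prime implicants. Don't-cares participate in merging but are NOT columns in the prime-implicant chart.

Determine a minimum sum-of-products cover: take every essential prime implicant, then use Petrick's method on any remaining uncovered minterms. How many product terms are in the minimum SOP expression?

[col 0] 000000*, 000010*, 000100*, 000110*, 001001*, 001100*, 001101*, 001111*, 011000*, 011001*, 011010*, 011011*, 011110*, 100000*, 100101, 100110*, 101000*, 101100*, 101110*, 110110*, 110111*, 111100*, 111101*, 111110*, 111111*
[col 1] -00000, -00110, -01100, -11110, 0-1001, 00-100, 000-00*, 000-10*, 0000-0*, 0001-0*, 001-01, 0011-1, 00110-, 011-10, 0110-0*, 0110-1*, 01100-*, 01101-*, 1-0110*, 1-1100*, 1-1110*, 10-000, 10-110*, 101-00, 1011-0*, 11-110*, 11-111*, 11011-*, 1111-0*, 1111-1*, 11110-*, 11111-*
[col 2] 000--0, 0110--, 1--110, 1-11-0, 11-11-, 1111--
Prime implicants: -00000, -00110, -01100, -11110, 0-1001, 00-100, 000--0, 001-01, 0011-1, 00110-, 011-10, 0110--, 1--110, 1-11-0, 10-000, 100101, 101-00, 11-11-, 1111--
PI chart (minterm → PIs covering it):
  0 | -00000,000--0
  2 | 000--0  (sole → essential)
  4 | 00-100,000--0
  6 | -00110,000--0
  9 | 0-1001,001-01
  12 | -01100,00-100,00110-
  13 | 001-01,0011-1,00110-
  24 | 0110--  (sole → essential)
  25 | 0-1001,0110--
  26 | 011-10,0110--
  27 | 0110--  (sole → essential)
  30 | -11110,011-10
  32 | -00000,10-000
  37 | 100101  (sole → essential)
  38 | -00110,1--110
  40 | 10-000,101-00
  44 | -01100,1-11-0,101-00
  55 | 11-11-  (sole → essential)
  60 | 1-11-0,1111--
  61 | 1111--  (sole → essential)
  62 | -11110,1--110,1-11-0,11-11-,1111--
  63 | 11-11-,1111--
Essential prime implicants: 000--0, 0110--, 100101, 11-11-, 1111--
Petrick residual → -00110, -01100, -11110, 001-01, 10-000
Minimum SOP uses 10 PIs: b'c'def' + b'cde'f' + bcdef' + a'b'c'f' + a'b'ce'f + a'bcd' + ab'd'e'f' + ab'c'de'f + abde + abcd

10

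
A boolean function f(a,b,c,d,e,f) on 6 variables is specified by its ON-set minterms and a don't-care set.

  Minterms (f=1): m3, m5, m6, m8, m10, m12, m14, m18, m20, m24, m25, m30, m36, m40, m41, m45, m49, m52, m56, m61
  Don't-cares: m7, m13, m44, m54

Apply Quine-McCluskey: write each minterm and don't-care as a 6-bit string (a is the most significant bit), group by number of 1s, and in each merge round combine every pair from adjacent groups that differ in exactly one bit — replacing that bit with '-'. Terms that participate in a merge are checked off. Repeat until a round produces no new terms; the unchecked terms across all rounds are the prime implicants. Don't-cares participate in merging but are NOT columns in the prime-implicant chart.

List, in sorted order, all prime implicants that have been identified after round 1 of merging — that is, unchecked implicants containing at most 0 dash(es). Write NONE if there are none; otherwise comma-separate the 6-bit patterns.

010010, 110001

[col 0] 000011*, 000101*, 000110*, 000111*, 001000*, 001010*, 001100*, 001101*, 001110*, 010010, 010100*, 011000*, 011001*, 011110*, 100100*, 101000*, 101001*, 101100*, 101101*, 110001, 110100*, 110110*, 111000*, 111101*
[col 1] -01000*, -01100*, -01101*, -10100, -11000*, 0-1000*, 0-1110, 00-101, 00-110, 000-11, 0001-1, 00011-, 001-00*, 001-10*, 0010-0*, 0011-0*, 00110-*, 01100-, 1-0100, 1-1000*, 1-1101, 10-100, 101-00*, 101-01*, 10100-*, 10110-*, 1101-0
[col 2] --1000, -01-00, -0110-, 001--0, 101-0-
Prime implicants: --1000, -01-00, -0110-, -10100, 0-1110, 00-101, 00-110, 000-11, 0001-1, 00011-, 001--0, 010010, 01100-, 1-0100, 1-1101, 10-100, 101-0-, 110001, 1101-0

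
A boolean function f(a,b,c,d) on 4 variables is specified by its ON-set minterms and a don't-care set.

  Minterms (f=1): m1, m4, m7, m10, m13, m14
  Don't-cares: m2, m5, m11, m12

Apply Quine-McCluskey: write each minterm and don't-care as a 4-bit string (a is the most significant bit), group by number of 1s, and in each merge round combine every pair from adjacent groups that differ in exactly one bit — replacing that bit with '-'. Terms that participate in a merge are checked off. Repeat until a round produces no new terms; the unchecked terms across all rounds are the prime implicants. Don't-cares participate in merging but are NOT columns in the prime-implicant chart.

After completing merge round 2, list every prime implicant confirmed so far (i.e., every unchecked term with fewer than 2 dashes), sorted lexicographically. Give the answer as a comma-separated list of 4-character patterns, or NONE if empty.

-010, 0-01, 01-1, 1-10, 101-, 11-0

size-2^0 implicants → 0001(✓)  0010(✓)  0100(✓)  0101(✓)  0111(✓)  1010(✓)  1011(✓)  1100(✓)  1101(✓)  1110(✓)
size-2^1 implicants → -010  -100(✓)  -101(✓)  0-01  01-1  010-(✓)  1-10  101-  11-0  110-(✓)
size-2^2 implicants → -10-
Unchecked terms (primes): -010, -10-, 0-01, 01-1, 1-10, 101-, 11-0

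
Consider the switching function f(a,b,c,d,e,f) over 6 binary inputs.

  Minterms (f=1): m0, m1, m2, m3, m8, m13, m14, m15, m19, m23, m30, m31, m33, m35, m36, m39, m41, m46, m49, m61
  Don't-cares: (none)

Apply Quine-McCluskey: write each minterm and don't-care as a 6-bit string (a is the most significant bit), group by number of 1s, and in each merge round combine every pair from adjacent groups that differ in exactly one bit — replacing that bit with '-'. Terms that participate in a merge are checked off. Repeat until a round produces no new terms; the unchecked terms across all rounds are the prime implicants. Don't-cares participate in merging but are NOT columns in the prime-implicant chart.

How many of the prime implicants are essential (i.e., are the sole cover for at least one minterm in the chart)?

Round 0: 000000✓ 000001✓ 000010✓ 000011✓ 001000✓ 001101✓ 001110✓ 001111✓ 010011✓ 010111✓ 011110✓ 011111✓ 100001✓ 100011✓ 100100 100111✓ 101001✓ 101110✓ 110001✓ 111101
Round 1: -00001✓ -00011✓ -01110 0-0011 0-1110✓ 0-1111✓ 00-000 0000-0✓ 0000-1✓ 00000-✓ 00001-✓ 0011-1 00111-✓ 01-111 010-11 01111-✓ 1-0001 10-001 100-11 1000-1✓
Round 2: -000-1 0-111- 0000--
PIs = {-000-1, -01110, 0-0011, 0-111-, 00-000, 0000--, 0011-1, 01-111, 010-11, 1-0001, 10-001, 100-11, 100100, 111101}
Coverage chart:
  m0: 00-000,0000--
  m1: -000-1,0000--
  m2: 0000-- ←essential
  m3: -000-1,0-0011,0000--
  m8: 00-000 ←essential
  m13: 0011-1 ←essential
  m14: -01110,0-111-
  m15: 0-111-,0011-1
  m19: 0-0011,010-11
  m23: 01-111,010-11
  m30: 0-111- ←essential
  m31: 0-111-,01-111
  m33: -000-1,1-0001,10-001
  m35: -000-1,100-11
  m36: 100100 ←essential
  m39: 100-11 ←essential
  m41: 10-001 ←essential
  m46: -01110 ←essential
  m49: 1-0001 ←essential
  m61: 111101 ←essential
Essential: -01110, 0-111-, 00-000, 0000--, 0011-1, 1-0001, 10-001, 100-11, 100100, 111101

10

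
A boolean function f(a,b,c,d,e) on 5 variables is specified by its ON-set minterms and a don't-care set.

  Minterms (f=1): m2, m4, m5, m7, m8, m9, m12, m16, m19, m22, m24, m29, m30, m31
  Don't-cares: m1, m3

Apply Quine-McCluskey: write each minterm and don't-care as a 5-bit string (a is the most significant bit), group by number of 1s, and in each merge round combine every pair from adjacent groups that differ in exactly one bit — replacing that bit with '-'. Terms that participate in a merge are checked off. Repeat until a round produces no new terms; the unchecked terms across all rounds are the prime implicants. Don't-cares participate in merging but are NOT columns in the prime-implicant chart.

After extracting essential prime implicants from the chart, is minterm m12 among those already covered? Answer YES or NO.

NO

Round 0: 00001✓ 00010✓ 00011✓ 00100✓ 00101✓ 00111✓ 01000✓ 01001✓ 01100✓ 10000✓ 10011✓ 10110✓ 11000✓ 11101✓ 11110✓ 11111✓
Round 1: -0011 -1000 0-001 0-100 00-01✓ 00-11✓ 000-1✓ 0001- 001-1✓ 0010- 01-00 0100- 1-000 1-110 111-1 1111-
Round 2: 00--1
PIs = {-0011, -1000, 0-001, 0-100, 00--1, 0001-, 0010-, 01-00, 0100-, 1-000, 1-110, 111-1, 1111-}
Coverage chart:
  m2: 0001- ←essential
  m4: 0-100,0010-
  m5: 00--1,0010-
  m7: 00--1 ←essential
  m8: -1000,01-00,0100-
  m9: 0-001,0100-
  m12: 0-100,01-00
  m16: 1-000 ←essential
  m19: -0011 ←essential
  m22: 1-110 ←essential
  m24: -1000,1-000
  m29: 111-1 ←essential
  m30: 1-110,1111-
  m31: 111-1,1111-
Essential: -0011, 00--1, 0001-, 1-000, 1-110, 111-1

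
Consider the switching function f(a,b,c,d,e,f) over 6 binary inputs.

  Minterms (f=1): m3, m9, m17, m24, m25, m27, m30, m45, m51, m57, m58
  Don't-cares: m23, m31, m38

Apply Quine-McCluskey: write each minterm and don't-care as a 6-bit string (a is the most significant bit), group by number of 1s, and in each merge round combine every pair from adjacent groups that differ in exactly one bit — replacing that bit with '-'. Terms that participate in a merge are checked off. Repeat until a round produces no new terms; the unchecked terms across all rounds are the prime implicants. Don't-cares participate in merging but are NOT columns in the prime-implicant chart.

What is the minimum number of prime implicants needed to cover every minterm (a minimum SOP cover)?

Round 0: 000011 001001✓ 010001✓ 010111✓ 011000✓ 011001✓ 011011✓ 011110✓ 011111✓ 100110 101101 110011 111001✓ 111010
Round 1: -11001 0-1001 01-001 01-111 011-11 0110-1 01100- 01111-
PIs = {-11001, 0-1001, 000011, 01-001, 01-111, 011-11, 0110-1, 01100-, 01111-, 100110, 101101, 110011, 111010}
Coverage chart:
  m3: 000011 ←essential
  m9: 0-1001 ←essential
  m17: 01-001 ←essential
  m24: 01100- ←essential
  m25: -11001,0-1001,01-001,0110-1,01100-
  m27: 011-11,0110-1
  m30: 01111- ←essential
  m45: 101101 ←essential
  m51: 110011 ←essential
  m57: -11001 ←essential
  m58: 111010 ←essential
Essential: -11001, 0-1001, 000011, 01-001, 01100-, 01111-, 101101, 110011, 111010
Petrick residual → 011-11
Min cover (10 terms): bcd'e'f + a'cd'e'f + a'b'c'd'ef + a'bd'e'f + a'bcef + a'bcd'e' + a'bcde + ab'cde'f + abc'd'ef + abcd'ef'

10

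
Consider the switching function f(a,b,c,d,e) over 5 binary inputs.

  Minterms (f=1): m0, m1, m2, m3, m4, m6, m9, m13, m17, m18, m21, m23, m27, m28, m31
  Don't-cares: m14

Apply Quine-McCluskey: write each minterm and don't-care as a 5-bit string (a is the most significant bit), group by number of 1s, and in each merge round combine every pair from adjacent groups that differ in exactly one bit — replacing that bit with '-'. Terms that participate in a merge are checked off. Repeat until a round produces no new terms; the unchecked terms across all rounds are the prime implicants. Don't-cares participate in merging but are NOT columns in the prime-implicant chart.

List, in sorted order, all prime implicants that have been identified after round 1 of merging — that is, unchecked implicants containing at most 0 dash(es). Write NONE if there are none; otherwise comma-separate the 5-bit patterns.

Round 0: 00000✓ 00001✓ 00010✓ 00011✓ 00100✓ 00110✓ 01001✓ 01101✓ 01110✓ 10001✓ 10010✓ 10101✓ 10111✓ 11011✓ 11100 11111✓
Round 1: -0001 -0010 0-001 0-110 00-00✓ 00-10✓ 000-0✓ 000-1✓ 0000-✓ 0001-✓ 001-0✓ 01-01 1-111 10-01 101-1 11-11
Round 2: 00--0 000--
PIs = {-0001, -0010, 0-001, 0-110, 00--0, 000--, 01-01, 1-111, 10-01, 101-1, 11-11, 11100}

11100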